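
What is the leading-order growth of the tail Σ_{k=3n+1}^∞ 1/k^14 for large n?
Σ_{k>3n} 1/k^14 ~ 1/(13 · (3n)^13)

Compare to the integral: ∫_{3n}^∞ x^(−14) dx = [−x^(−13)/13]_{3n}^∞ = 1/((14−1)·(3n)^13). Euler-Maclaurin then gives
  Σ_{k>3n} 1/k^14 = ∫_{3n}^∞ dx/x^14 − 1/(2·(3n)^14) + O(1/(3n)^15).
(Equivalently this is ζ(14) − Σ_{k≤3n} 1/k^14.)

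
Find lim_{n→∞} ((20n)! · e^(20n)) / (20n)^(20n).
lim = ∞

Stirling: (20n)! ~ sqrt(2π·20n) · (20n/e)^(20n). Hence
  (20n)! · e^(20n) / (20n)^(20n) ~ sqrt(2π·20n) = sqrt(2π·20) · sqrt(n) → ∞.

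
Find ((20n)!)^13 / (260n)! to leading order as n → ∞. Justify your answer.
((20n)!)^13/(260n)! ~ ((2π·20n)^(12/2) / sqrt(13)) · 13^(−13·20n)  →  0

Write N = 20n. Stirling: N! ~ sqrt(2π N)(N/e)^N and (13N)! ~ sqrt(2π·13N)·(13N/e)^(13N).
  (N!)^13/(13N)! ~ (2π N)^(13/2) (N/e)^(13N) / [sqrt(2π·13N) (13N/e)^(13N)]
     = (2π N)^(13/2) / sqrt(2π·13N) · (N/(13N))^(13N)
     = (2π N)^((13−1)/2) / sqrt(13) · 13^(−13N).
Since 13^13 > 1, the factor 13^(−13N) decays exponentially, so the ratio → 0. Substituting N = 20n gives the stated form.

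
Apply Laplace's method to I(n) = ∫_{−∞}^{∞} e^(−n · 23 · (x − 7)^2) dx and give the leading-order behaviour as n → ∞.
I(n) = sqrt(π/(23n))

Here φ(x) = 23 · (x − 7)^2 has its unique minimum at x* = 7 with φ(x*) = 0 and φ''(x*) = 46. Laplace's method gives
  I(n) ~ e^(−n φ(x*)) · sqrt(2π / (n · φ''(x*))) = sqrt(2π / (46n)) = sqrt(π/(23n)).
This is exact: substituting u = (x − 7)·sqrt(23n) gives I(n) = (1/sqrt(23n)) ∫_{−∞}^{∞} e^(−u^2) du = sqrt(π/(23n)).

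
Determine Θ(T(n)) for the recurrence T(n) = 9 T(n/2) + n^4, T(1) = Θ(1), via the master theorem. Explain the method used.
T(n) = Θ(n^4)

log_2 9 ≈ 3.170. f(n) = n^4 dominates n^(log_2 9) since 4 > 3.170, and the regularity condition a·f(n/b) = 9·(n/2)^4 = (9/16)·n^4 ≤ c·f(n) holds with c = 9/16 ≈ 0.562 < 1. So this is Case 3: T(n) = Θ(f(n)) = Θ(n^4).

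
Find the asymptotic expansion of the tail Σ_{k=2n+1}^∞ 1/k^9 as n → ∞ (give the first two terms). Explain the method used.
Σ_{k>2n} 1/k^9 = 1/(8 · (2n)^8) − 1/(2 · (2n)^9) + O(1/(2n)^10)

Compare to the integral: ∫_{2n}^∞ x^(−9) dx = [−x^(−8)/8]_{2n}^∞ = 1/((9−1)·(2n)^8). The Euler-Maclaurin correction adds −f(2n)/2 = −1/(2·(2n)^9). Euler-Maclaurin then gives
  Σ_{k>2n} 1/k^9 = ∫_{2n}^∞ dx/x^9 − 1/(2·(2n)^9) + O(1/(2n)^10).
(Equivalently this is ζ(9) − Σ_{k≤2n} 1/k^9.)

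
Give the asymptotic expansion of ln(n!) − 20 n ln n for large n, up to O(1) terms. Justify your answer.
ln(n!) − 20 n ln n = −19 n ln n − n + (1/2) ln(2π n) + O(1/n)

Stirling: ln((n)!) = n ln(n) − n + (1/2) ln(2π·n) + O(1/n).
Here n ln(n) = n ln n.
Subtract 20n ln n: leading term is (1 − 20) n ln n = −19 n ln n. The next term is −n. Then the (1/2) ln(2π·n) correction.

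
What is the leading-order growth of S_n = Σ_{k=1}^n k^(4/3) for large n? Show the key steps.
S_n ~ (3/7) · n^(7/3)

Integral comparison: Σ_{k=1}^n k^(4/3) = ∫_0^n x^(4/3) dx + O(n^(4/3)). The integral is n^(1 + 4/3) / (1 + 4/3) = n^((4+3)/3) / ((4+3)/3) = (3/7) · n^(7/3).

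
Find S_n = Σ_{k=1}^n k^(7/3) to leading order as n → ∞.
S_n ~ (3/10) · n^(10/3)

Integral comparison: Σ_{k=1}^n k^(7/3) = ∫_0^n x^(7/3) dx + O(n^(7/3)). The integral is n^(1 + 7/3) / (1 + 7/3) = n^((7+3)/3) / ((7+3)/3) = (3/10) · n^(10/3).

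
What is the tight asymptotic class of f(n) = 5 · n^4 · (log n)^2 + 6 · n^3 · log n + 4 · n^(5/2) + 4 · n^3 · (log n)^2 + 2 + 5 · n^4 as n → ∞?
f(n) ∈ Θ(n^4 · (log n)^2)

Compare the terms by growth order. For large n, n^a · (log n)^b dominates n^a' · (log n)^b' iff a > a', or (a = a' and b > b'). Ranking the 6 terms shows the dominant one is 5 · n^4 · (log n)^2. Hence f(n) ∈ Θ(n^4 · (log n)^2).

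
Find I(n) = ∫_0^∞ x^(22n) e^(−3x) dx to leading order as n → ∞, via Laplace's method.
I(n) ~ (sqrt(2π·22n) / 3) · (22n/(3e))^(22n)

Write the integrand as exp(22n ln x − 3x) and set f(x) = 22n ln x − 3x. Then f'(x) = 22n/x − 3 = 0 at x* = 22n/3, and f''(x*) = −22n/x*^2 = −3^2/(22n). Laplace's method (interior maximum) gives
  I(n) ~ e^(f(x*)) · sqrt(2π / |f''(x*)|)
        = exp(22n ln(22n/3) − 22n) · sqrt(2π · 22n / 3^2)
        = (22n/3)^(22n) e^(−22n) · sqrt(2π·22n) / 3
        = (sqrt(2π·22n) / 3) · (22n/(3e))^(22n).
This matches Γ(22n+1)/3^(22n+1) with Stirling applied to Γ.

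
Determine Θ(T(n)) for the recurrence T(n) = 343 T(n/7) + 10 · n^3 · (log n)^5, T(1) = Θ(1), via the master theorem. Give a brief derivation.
T(n) = Θ(n^3 · (log n)^6)

Here log_7 343 = 3 and f(n) = 10 · n^3 · (log n)^5 = Θ(n^(log_7 343) · (log n)^5). This is the extended Case 2 of the master theorem (f matches the critical exponent up to log factors), giving T(n) = Θ(n^(log_7 343) · (log n)^(5+1)) = Θ(n^3 · (log n)^6).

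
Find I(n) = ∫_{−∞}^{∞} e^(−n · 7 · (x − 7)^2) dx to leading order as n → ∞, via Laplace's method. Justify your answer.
I(n) = sqrt(π/(7n))

Here φ(x) = 7 · (x − 7)^2 has its unique minimum at x* = 7 with φ(x*) = 0 and φ''(x*) = 14. Laplace's method gives
  I(n) ~ e^(−n φ(x*)) · sqrt(2π / (n · φ''(x*))) = sqrt(2π / (14n)) = sqrt(π/(7n)).
This is exact: substituting u = (x − 7)·sqrt(7n) gives I(n) = (1/sqrt(7n)) ∫_{−∞}^{∞} e^(−u^2) du = sqrt(π/(7n)).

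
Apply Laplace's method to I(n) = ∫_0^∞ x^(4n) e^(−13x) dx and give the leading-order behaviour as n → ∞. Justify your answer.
I(n) ~ (sqrt(2π·4n) / 13) · (4n/(13e))^(4n)

Write the integrand as exp(4n ln x − 13x) and set f(x) = 4n ln x − 13x. Then f'(x) = 4n/x − 13 = 0 at x* = 4n/13, and f''(x*) = −4n/x*^2 = −13^2/(4n). Laplace's method (interior maximum) gives
  I(n) ~ e^(f(x*)) · sqrt(2π / |f''(x*)|)
        = exp(4n ln(4n/13) − 4n) · sqrt(2π · 4n / 13^2)
        = (4n/13)^(4n) e^(−4n) · sqrt(2π·4n) / 13
        = (sqrt(2π·4n) / 13) · (4n/(13e))^(4n).
This matches Γ(4n+1)/13^(4n+1) with Stirling applied to Γ.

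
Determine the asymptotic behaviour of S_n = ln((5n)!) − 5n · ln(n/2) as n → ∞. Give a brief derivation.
S_n ~ 5n · (ln 10 − 1) + O(ln n)

Stirling: ln((5n)!) = 5n ln(5n) − 5n + O(ln n).
  S_n = 5n ln(5n) − 5n − 5n ln(n/2) + O(ln n)
      = 5n ln(5n) − 5n ln n + 5n ln 2 − 5n + O(ln n)
      = 5n ln 5 + 5n ln 2 − 5n + O(ln n)
      = 5n (ln 10 − 1) + O(ln n).
Numerically ln(10) − 1 ≈ 1.3026.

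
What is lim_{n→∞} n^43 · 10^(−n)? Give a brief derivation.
lim = 0

Exponentials with base > 1 dominate every fixed polynomial: for any fixed c, n^c / 10^n → 0 as n → ∞ (e.g. by the ratio test, or by writing 10^n = e^(n ln 10) and noting e^(n ln 10) / n^c → ∞). Hence n^43 · 10^(−n) = n^43 / 10^n → 0.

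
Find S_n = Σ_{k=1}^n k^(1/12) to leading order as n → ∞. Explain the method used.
S_n ~ (12/13) · n^(13/12)

Integral comparison: Σ_{k=1}^n k^(1/12) = ∫_0^n x^(1/12) dx + O(n^(1/12)). The integral is n^(1 + 1/12) / (1 + 1/12) = n^((1+12)/12) / ((1+12)/12) = (12/13) · n^(13/12).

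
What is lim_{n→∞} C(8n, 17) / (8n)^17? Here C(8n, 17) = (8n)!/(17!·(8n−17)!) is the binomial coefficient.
lim = 1/17! = 1/355687428096000

With N = 8n → ∞: C(N, 17) / N^17 = [N(N−1)…(N−16)] / (17! · N^17) = (1/17!) · 1 · (1 − 1/(8n)) · … · (1 − 16/(8n)). Each factor → 1 as N → ∞, so the limit is 1/17! = 1/355687428096000.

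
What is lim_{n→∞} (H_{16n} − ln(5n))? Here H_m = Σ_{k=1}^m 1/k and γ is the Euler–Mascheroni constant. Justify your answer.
lim = ln(16/5) + γ

By Euler-Maclaurin, H_m = ln m + γ + O(1/m). So
  H_{16n} − ln(5n) = ln(16n) + γ − ln(5n) + O(1/n)
                       = ln(16/5) + γ + O(1/n).
Hence the limit is ln(16/5) + γ.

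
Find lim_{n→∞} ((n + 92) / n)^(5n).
lim = e^460

Rewrite as (1 + 92/n)^(5n). By the standard limit (1 + x/n)^n → e^x, we have (1 + 92/n)^n → e^92, and raising to the 5th power gives e^460.
More precisely, ln[(1 + 92/n)^(5n)] = 5n · ln(1 + 92/n) = 5n · (92/n + O(1/n^2)) = 460 + O(1/n) → 460.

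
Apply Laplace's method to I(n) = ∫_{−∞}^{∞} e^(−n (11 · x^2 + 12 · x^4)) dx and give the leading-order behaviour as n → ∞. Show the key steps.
I(n) ~ sqrt(π/(11n))

φ(x) = 11 · x^2 + 12 · x^4 has its unique global minimum at x* = 0 (since φ'(x) = 22x + 48x^3 = 0 only at x = 0 for real x with both coefficients positive, and φ → ∞ as |x| → ∞). At x* = 0, φ(0) = 0 and φ''(0) = 22. Laplace's method then gives
  I(n) ~ sqrt(2π / (n · φ''(0))) · e^(−n φ(0)) = sqrt(2π / (22n)) = sqrt(π/(11n)).
The 12 · x^4 term contributes only at subleading order (an O(1/n) relative correction).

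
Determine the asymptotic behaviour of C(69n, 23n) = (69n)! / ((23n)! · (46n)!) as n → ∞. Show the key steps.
C(69n, 23n) ~ (27/4)^(23n) · sqrt(3/(4π·23n))

Write N = 23n. Apply Stirling to each factorial:
  (3N)! ~ sqrt(2π·3N) · (3N/e)^(3N),
  N! ~ sqrt(2π N) · (N/e)^N,
  (2N)! ~ sqrt(2π·2N) · (2N/e)^(2N).
The exponential factors combine to (3N)^(3N) / (N^N · (2N)^(2N)) = 3^(3N)/2^(2N) = (3^3/2^2)^N = (27/4)^N.
The square-root prefactors combine to sqrt(2π·3N) / (sqrt(2π N)·sqrt(2π·2N)) = sqrt(3 / (2π·2·N)) = sqrt(3/(4π·23n)).
Substituting N = 23n: C(69n, 23n) ~ (27/4)^(23n) · sqrt(3/(4π·23n)).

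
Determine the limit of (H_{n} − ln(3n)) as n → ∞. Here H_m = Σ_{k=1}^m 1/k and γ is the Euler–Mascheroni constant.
lim = −ln 3 + γ

By Euler-Maclaurin, H_m = ln m + γ + O(1/m). So
  H_{n} − ln(3n) = ln(n) + γ − ln(3n) + O(1/n)
                       = ln(1/3) + γ + O(1/n).
Hence the limit is ln(1/3) + γ.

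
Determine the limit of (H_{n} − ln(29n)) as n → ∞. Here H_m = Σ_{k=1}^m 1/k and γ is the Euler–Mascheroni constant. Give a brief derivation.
lim = −ln 29 + γ

By Euler-Maclaurin, H_m = ln m + γ + O(1/m). So
  H_{n} − ln(29n) = ln(n) + γ − ln(29n) + O(1/n)
                       = ln(1/29) + γ + O(1/n).
Hence the limit is ln(1/29) + γ.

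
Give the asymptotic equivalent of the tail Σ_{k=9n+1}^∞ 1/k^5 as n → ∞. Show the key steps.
Σ_{k>9n} 1/k^5 ~ 1/(4 · (9n)^4)

Compare to the integral: ∫_{9n}^∞ x^(−5) dx = [−x^(−4)/4]_{9n}^∞ = 1/((5−1)·(9n)^4). Euler-Maclaurin then gives
  Σ_{k>9n} 1/k^5 = ∫_{9n}^∞ dx/x^5 − 1/(2·(9n)^5) + O(1/(9n)^6).
(Equivalently this is ζ(5) − Σ_{k≤9n} 1/k^5.)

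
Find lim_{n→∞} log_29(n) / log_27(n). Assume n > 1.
lim = ln(27) / ln(29) = log_29(27)

Change of base: log_29(n) = ln n / ln 29 and log_27(n) = ln n / ln 27. The ratio is (ln n / ln 29) · (ln 27 / ln n) = ln 27 / ln 29, a constant independent of n. So the limit is ln 27 / ln 29 = log_29(27).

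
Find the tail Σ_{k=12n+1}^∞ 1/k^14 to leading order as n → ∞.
Σ_{k>12n} 1/k^14 ~ 1/(13 · (12n)^13)

Compare to the integral: ∫_{12n}^∞ x^(−14) dx = [−x^(−13)/13]_{12n}^∞ = 1/((14−1)·(12n)^13). Euler-Maclaurin then gives
  Σ_{k>12n} 1/k^14 = ∫_{12n}^∞ dx/x^14 − 1/(2·(12n)^14) + O(1/(12n)^15).
(Equivalently this is ζ(14) − Σ_{k≤12n} 1/k^14.)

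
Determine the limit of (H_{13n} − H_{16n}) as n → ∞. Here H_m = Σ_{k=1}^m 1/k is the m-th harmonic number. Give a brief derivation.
lim = ln(13/16)

Euler-Maclaurin gives H_m = ln m + γ + 1/(2m) + O(1/m^2). The γ and O(1/m) terms cancel in the difference:
  H_{13n} − H_{16n} = ln(13n) − ln(16n) + O(1/n) = ln(13/16) + O(1/n).
Hence the limit is ln(13/16).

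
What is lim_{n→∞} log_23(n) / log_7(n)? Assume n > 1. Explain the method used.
lim = ln(7) / ln(23) = log_23(7)

Change of base: log_23(n) = ln n / ln 23 and log_7(n) = ln n / ln 7. The ratio is (ln n / ln 23) · (ln 7 / ln n) = ln 7 / ln 23, a constant independent of n. So the limit is ln 7 / ln 23 = log_23(7).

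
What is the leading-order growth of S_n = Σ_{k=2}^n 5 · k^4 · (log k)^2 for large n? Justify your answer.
S_n ~ n^5 · (log n)^2

By integral comparison, S_n = ∫_1^n 5 · x^4 · (log x)^2 dx + O(n^4 · (log n)^2). For the integral, the leading term of ∫_1^n x^4 (log x)^2 dx is n^5/5 · (log n)^2 (by repeated integration by parts; each step lowers the log-exponent and produces a relatively O(1/log n) correction). Hence S_n ~ n^5 · (log n)^2.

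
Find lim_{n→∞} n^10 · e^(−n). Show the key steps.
lim = 0

Exponentials with base > 1 dominate every fixed polynomial: for any fixed c, n^c / e^n → 0 as n → ∞ (e.g. by the ratio test, or since e^n grows faster than any power of n). Hence n^10 · e^(−n) = n^10 / e^n → 0.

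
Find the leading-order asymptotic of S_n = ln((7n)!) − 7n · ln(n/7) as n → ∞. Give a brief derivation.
S_n ~ 7n · (ln 49 − 1) + O(ln n)

Stirling: ln((7n)!) = 7n ln(7n) − 7n + O(ln n).
  S_n = 7n ln(7n) − 7n − 7n ln(n/7) + O(ln n)
      = 7n ln(7n) − 7n ln n + 7n ln 7 − 7n + O(ln n)
      = 7n ln 7 + 7n ln 7 − 7n + O(ln n)
      = 7n (ln 49 − 1) + O(ln n).
Numerically ln(49) − 1 ≈ 2.8918.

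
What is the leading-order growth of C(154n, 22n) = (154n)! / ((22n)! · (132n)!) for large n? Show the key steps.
C(154n, 22n) ~ (823543/46656)^(22n) · sqrt(7/(12π·22n))

Write N = 22n. Apply Stirling to each factorial:
  (7N)! ~ sqrt(2π·7N) · (7N/e)^(7N),
  N! ~ sqrt(2π N) · (N/e)^N,
  (6N)! ~ sqrt(2π·6N) · (6N/e)^(6N).
The exponential factors combine to (7N)^(7N) / (N^N · (6N)^(6N)) = 7^(7N)/6^(6N) = (7^7/6^6)^N = (823543/46656)^N.
The square-root prefactors combine to sqrt(2π·7N) / (sqrt(2π N)·sqrt(2π·6N)) = sqrt(7 / (2π·6·N)) = sqrt(7/(12π·22n)).
Substituting N = 22n: C(154n, 22n) ~ (823543/46656)^(22n) · sqrt(7/(12π·22n)).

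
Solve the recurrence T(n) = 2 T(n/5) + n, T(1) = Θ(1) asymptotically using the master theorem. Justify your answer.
T(n) = Θ(n)

log_5 2 ≈ 0.431. f(n) = n dominates n^(log_5 2) since 1 > 0.431, and the regularity condition a·f(n/b) = 2·(n/5)^1 = (2/5)·n ≤ c·f(n) holds with c = 2/5 ≈ 0.4 < 1. So this is Case 3: T(n) = Θ(f(n)) = Θ(n).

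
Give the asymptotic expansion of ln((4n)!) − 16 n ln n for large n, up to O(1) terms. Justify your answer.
ln((4n)!) − 16 n ln n = −12 n ln n + 4(ln 4 − 1) n + (1/2) ln(2π·4n) + O(1/n)

Stirling: ln((4n)!) = 4n ln(4n) − 4n + (1/2) ln(2π·4n) + O(1/n).
Expand 4n ln(4n) = 4n (ln n + ln 4) = 4n ln n + 4n ln 4.
Subtract 16n ln n: leading term is (4 − 16) n ln n = −12 n ln n. The next term is 4n ln 4 − 4n = 4(ln 4 − 1) n. Then the (1/2) ln(2π·4n) correction.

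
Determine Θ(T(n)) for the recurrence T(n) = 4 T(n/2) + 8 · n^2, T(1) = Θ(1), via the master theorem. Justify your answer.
T(n) = Θ(n^2 log n)

log_2 4 = 2, and f(n) = 8 · n^2 = Θ(n^(log_2 4)). This is Case 2 of the master theorem: T(n) = Θ(f(n) · log n) = Θ(n^2 log n).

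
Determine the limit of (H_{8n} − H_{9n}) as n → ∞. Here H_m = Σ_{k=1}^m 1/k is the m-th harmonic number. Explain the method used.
lim = ln(8/9)

Euler-Maclaurin gives H_m = ln m + γ + 1/(2m) + O(1/m^2). The γ and O(1/m) terms cancel in the difference:
  H_{8n} − H_{9n} = ln(8n) − ln(9n) + O(1/n) = ln(8/9) + O(1/n).
Hence the limit is ln(8/9).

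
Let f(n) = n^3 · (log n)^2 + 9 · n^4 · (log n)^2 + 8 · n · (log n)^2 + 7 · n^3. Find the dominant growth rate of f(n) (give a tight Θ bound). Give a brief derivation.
f(n) ∈ Θ(n^4 · (log n)^2)

Compare the terms by growth order. For large n, n^a · (log n)^b dominates n^a' · (log n)^b' iff a > a', or (a = a' and b > b'). Ranking the 4 terms shows the dominant one is 9 · n^4 · (log n)^2. Hence f(n) ∈ Θ(n^4 · (log n)^2).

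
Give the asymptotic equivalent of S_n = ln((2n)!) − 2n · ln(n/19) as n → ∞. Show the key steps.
S_n ~ 2n · (ln 38 − 1) + O(ln n)

Stirling: ln((2n)!) = 2n ln(2n) − 2n + O(ln n).
  S_n = 2n ln(2n) − 2n − 2n ln(n/19) + O(ln n)
      = 2n ln(2n) − 2n ln n + 2n ln 19 − 2n + O(ln n)
      = 2n ln 2 + 2n ln 19 − 2n + O(ln n)
      = 2n (ln 38 − 1) + O(ln n).
Numerically ln(38) − 1 ≈ 2.6376.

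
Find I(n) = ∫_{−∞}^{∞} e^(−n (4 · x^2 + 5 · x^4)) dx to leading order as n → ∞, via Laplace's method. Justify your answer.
I(n) ~ sqrt(π/(4n))

φ(x) = 4 · x^2 + 5 · x^4 has its unique global minimum at x* = 0 (since φ'(x) = 8x + 20x^3 = 0 only at x = 0 for real x with both coefficients positive, and φ → ∞ as |x| → ∞). At x* = 0, φ(0) = 0 and φ''(0) = 8. Laplace's method then gives
  I(n) ~ sqrt(2π / (n · φ''(0))) · e^(−n φ(0)) = sqrt(2π / (8n)) = sqrt(π/(4n)).
The 5 · x^4 term contributes only at subleading order (an O(1/n) relative correction).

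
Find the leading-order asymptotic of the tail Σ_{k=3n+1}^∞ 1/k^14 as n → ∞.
Σ_{k>3n} 1/k^14 ~ 1/(13 · (3n)^13)

Compare to the integral: ∫_{3n}^∞ x^(−14) dx = [−x^(−13)/13]_{3n}^∞ = 1/((14−1)·(3n)^13). Euler-Maclaurin then gives
  Σ_{k>3n} 1/k^14 = ∫_{3n}^∞ dx/x^14 − 1/(2·(3n)^14) + O(1/(3n)^15).
(Equivalently this is ζ(14) − Σ_{k≤3n} 1/k^14.)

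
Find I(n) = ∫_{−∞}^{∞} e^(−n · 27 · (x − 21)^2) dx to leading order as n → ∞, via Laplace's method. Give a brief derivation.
I(n) = sqrt(π/(27n))

Here φ(x) = 27 · (x − 21)^2 has its unique minimum at x* = 21 with φ(x*) = 0 and φ''(x*) = 54. Laplace's method gives
  I(n) ~ e^(−n φ(x*)) · sqrt(2π / (n · φ''(x*))) = sqrt(2π / (54n)) = sqrt(π/(27n)).
This is exact: substituting u = (x − 21)·sqrt(27n) gives I(n) = (1/sqrt(27n)) ∫_{−∞}^{∞} e^(−u^2) du = sqrt(π/(27n)).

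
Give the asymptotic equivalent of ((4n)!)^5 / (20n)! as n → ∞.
((4n)!)^5/(20n)! ~ ((2π·4n)^(4/2) / sqrt(5)) · 5^(−5·4n)  →  0

Write N = 4n. Stirling: N! ~ sqrt(2π N)(N/e)^N and (5N)! ~ sqrt(2π·5N)·(5N/e)^(5N).
  (N!)^5/(5N)! ~ (2π N)^(5/2) (N/e)^(5N) / [sqrt(2π·5N) (5N/e)^(5N)]
     = (2π N)^(5/2) / sqrt(2π·5N) · (N/(5N))^(5N)
     = (2π N)^((5−1)/2) / sqrt(5) · 5^(−5N).
Since 5^5 > 1, the factor 5^(−5N) decays exponentially, so the ratio → 0. Substituting N = 4n gives the stated form.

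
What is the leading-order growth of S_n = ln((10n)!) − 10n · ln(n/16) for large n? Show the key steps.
S_n ~ 10n · (ln 160 − 1) + O(ln n)

Stirling: ln((10n)!) = 10n ln(10n) − 10n + O(ln n).
  S_n = 10n ln(10n) − 10n − 10n ln(n/16) + O(ln n)
      = 10n ln(10n) − 10n ln n + 10n ln 16 − 10n + O(ln n)
      = 10n ln 10 + 10n ln 16 − 10n + O(ln n)
      = 10n (ln 160 − 1) + O(ln n).
Numerically ln(160) − 1 ≈ 4.0752.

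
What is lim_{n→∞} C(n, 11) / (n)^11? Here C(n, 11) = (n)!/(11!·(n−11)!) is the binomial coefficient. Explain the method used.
lim = 1/11! = 1/39916800

With N = n → ∞: C(N, 11) / N^11 = [N(N−1)…(N−10)] / (11! · N^11) = (1/11!) · 1 · (1 − 1/n) · … · (1 − 10/n). Each factor → 1 as N → ∞, so the limit is 1/11! = 1/39916800.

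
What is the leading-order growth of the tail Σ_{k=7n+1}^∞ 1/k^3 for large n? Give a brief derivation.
Σ_{k>7n} 1/k^3 ~ 1/(2 · (7n)^2)

Compare to the integral: ∫_{7n}^∞ x^(−3) dx = [−x^(−2)/2]_{7n}^∞ = 1/((3−1)·(7n)^2). Euler-Maclaurin then gives
  Σ_{k>7n} 1/k^3 = ∫_{7n}^∞ dx/x^3 − 1/(2·(7n)^3) + O(1/(7n)^4).
(Equivalently this is ζ(3) − Σ_{k≤7n} 1/k^3.)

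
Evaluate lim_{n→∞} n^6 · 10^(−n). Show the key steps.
lim = 0

Exponentials with base > 1 dominate every fixed polynomial: for any fixed c, n^c / 10^n → 0 as n → ∞ (e.g. by the ratio test, or by writing 10^n = e^(n ln 10) and noting e^(n ln 10) / n^c → ∞). Hence n^6 · 10^(−n) = n^6 / 10^n → 0.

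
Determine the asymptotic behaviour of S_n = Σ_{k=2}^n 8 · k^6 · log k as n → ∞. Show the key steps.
S_n ~ 8 · n^7 log n / 7 − 8 · n^7 / 49

By integral comparison, S_n = ∫_1^n 8 · x^6 · log x dx + O(n^6 · log n). For the integral, ∫ x^6 log x dx = n^7 log n / 7 − n^7/49 (integration by parts). Hence S_n ~ 8 · n^7 log n / 7 − 8 · n^7 / 49.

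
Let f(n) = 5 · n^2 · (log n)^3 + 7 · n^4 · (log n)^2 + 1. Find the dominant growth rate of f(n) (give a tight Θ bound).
f(n) ∈ Θ(n^4 · (log n)^2)

Compare the terms by growth order. For large n, n^a · (log n)^b dominates n^a' · (log n)^b' iff a > a', or (a = a' and b > b'). Ranking the 3 terms shows the dominant one is 7 · n^4 · (log n)^2. Hence f(n) ∈ Θ(n^4 · (log n)^2).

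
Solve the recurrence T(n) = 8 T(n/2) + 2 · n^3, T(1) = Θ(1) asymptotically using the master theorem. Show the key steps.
T(n) = Θ(n^3 log n)

log_2 8 = 3, and f(n) = 2 · n^3 = Θ(n^(log_2 8)). This is Case 2 of the master theorem: T(n) = Θ(f(n) · log n) = Θ(n^3 log n).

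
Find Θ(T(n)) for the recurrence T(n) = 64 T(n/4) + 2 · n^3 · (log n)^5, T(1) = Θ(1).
T(n) = Θ(n^3 · (log n)^6)

Here log_4 64 = 3 and f(n) = 2 · n^3 · (log n)^5 = Θ(n^(log_4 64) · (log n)^5). This is the extended Case 2 of the master theorem (f matches the critical exponent up to log factors), giving T(n) = Θ(n^(log_4 64) · (log n)^(5+1)) = Θ(n^3 · (log n)^6).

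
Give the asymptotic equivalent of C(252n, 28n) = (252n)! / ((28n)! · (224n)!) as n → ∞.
C(252n, 28n) ~ (387420489/16777216)^(28n) · sqrt(9/(16π·28n))

Write N = 28n. Apply Stirling to each factorial:
  (9N)! ~ sqrt(2π·9N) · (9N/e)^(9N),
  N! ~ sqrt(2π N) · (N/e)^N,
  (8N)! ~ sqrt(2π·8N) · (8N/e)^(8N).
The exponential factors combine to (9N)^(9N) / (N^N · (8N)^(8N)) = 9^(9N)/8^(8N) = (9^9/8^8)^N = (387420489/16777216)^N.
The square-root prefactors combine to sqrt(2π·9N) / (sqrt(2π N)·sqrt(2π·8N)) = sqrt(9 / (2π·8·N)) = sqrt(9/(16π·28n)).
Substituting N = 28n: C(252n, 28n) ~ (387420489/16777216)^(28n) · sqrt(9/(16π·28n)).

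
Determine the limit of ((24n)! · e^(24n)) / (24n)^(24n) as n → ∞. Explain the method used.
lim = ∞

Stirling: (24n)! ~ sqrt(2π·24n) · (24n/e)^(24n). Hence
  (24n)! · e^(24n) / (24n)^(24n) ~ sqrt(2π·24n) = sqrt(2π·24) · sqrt(n) → ∞.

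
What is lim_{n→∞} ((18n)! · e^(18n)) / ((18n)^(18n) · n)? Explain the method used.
lim = 0

Stirling: (18n)! ~ sqrt(2π·18n) · (18n/e)^(18n). Hence
  (18n)! · e^(18n) / (18n)^(18n) ~ sqrt(2π·18n).
Dividing by n: sqrt(2π·18n) / n = sqrt(2π·18) · n^((1−2)/2), so the expression behaves like sqrt(2π·18) · n^((1−2)/2) → 0.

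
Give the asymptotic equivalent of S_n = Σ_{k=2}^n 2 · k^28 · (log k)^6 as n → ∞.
S_n ~ 2 · n^29 · (log n)^6 / 29

By integral comparison, S_n = ∫_1^n 2 · x^28 · (log x)^6 dx + O(n^28 · (log n)^6). For the integral, the leading term of ∫_1^n x^28 (log x)^6 dx is n^29/29 · (log n)^6 (by repeated integration by parts; each step lowers the log-exponent and produces a relatively O(1/log n) correction). Hence S_n ~ 2 · n^29 · (log n)^6 / 29.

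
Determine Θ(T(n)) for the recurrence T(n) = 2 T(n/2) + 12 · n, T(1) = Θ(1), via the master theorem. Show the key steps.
T(n) = Θ(n log n)

log_2 2 = 1, and f(n) = 12 · n = Θ(n^(log_2 2)). This is Case 2 of the master theorem: T(n) = Θ(f(n) · log n) = Θ(n log n).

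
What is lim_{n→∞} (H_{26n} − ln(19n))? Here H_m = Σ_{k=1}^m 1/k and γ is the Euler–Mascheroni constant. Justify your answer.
lim = ln(26/19) + γ

By Euler-Maclaurin, H_m = ln m + γ + O(1/m). So
  H_{26n} − ln(19n) = ln(26n) + γ − ln(19n) + O(1/n)
                       = ln(26/19) + γ + O(1/n).
Hence the limit is ln(26/19) + γ.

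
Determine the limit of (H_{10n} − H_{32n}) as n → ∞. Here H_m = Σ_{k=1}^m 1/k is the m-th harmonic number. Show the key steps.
lim = ln(10/32) = ln(5/16)

Euler-Maclaurin gives H_m = ln m + γ + 1/(2m) + O(1/m^2). The γ and O(1/m) terms cancel in the difference:
  H_{10n} − H_{32n} = ln(10n) − ln(32n) + O(1/n) = ln(10/32) + O(1/n).
Hence the limit is ln(10/32) = ln(5/16).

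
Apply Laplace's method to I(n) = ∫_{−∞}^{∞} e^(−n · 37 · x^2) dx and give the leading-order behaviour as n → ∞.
I(n) = sqrt(π/(37n))

Here φ(x) = 37 · x^2 has its unique minimum at x* = 0 with φ(x*) = 0 and φ''(x*) = 74. Laplace's method gives
  I(n) ~ e^(−n φ(x*)) · sqrt(2π / (n · φ''(x*))) = sqrt(2π / (74n)) = sqrt(π/(37n)).
This is exact: substituting u = (x − 0)·sqrt(37n) gives I(n) = (1/sqrt(37n)) ∫_{−∞}^{∞} e^(−u^2) du = sqrt(π/(37n)).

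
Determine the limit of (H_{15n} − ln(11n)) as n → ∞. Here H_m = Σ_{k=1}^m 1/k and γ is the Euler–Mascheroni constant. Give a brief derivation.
lim = ln(15/11) + γ

By Euler-Maclaurin, H_m = ln m + γ + O(1/m). So
  H_{15n} − ln(11n) = ln(15n) + γ − ln(11n) + O(1/n)
                       = ln(15/11) + γ + O(1/n).
Hence the limit is ln(15/11) + γ.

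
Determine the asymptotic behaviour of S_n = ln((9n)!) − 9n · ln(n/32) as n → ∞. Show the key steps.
S_n ~ 9n · (ln 288 − 1) + O(ln n)

Stirling: ln((9n)!) = 9n ln(9n) − 9n + O(ln n).
  S_n = 9n ln(9n) − 9n − 9n ln(n/32) + O(ln n)
      = 9n ln(9n) − 9n ln n + 9n ln 32 − 9n + O(ln n)
      = 9n ln 9 + 9n ln 32 − 9n + O(ln n)
      = 9n (ln 288 − 1) + O(ln n).
Numerically ln(288) − 1 ≈ 4.6630.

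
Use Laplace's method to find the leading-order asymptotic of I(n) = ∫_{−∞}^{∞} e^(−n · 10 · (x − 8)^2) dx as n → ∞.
I(n) = sqrt(π/(10n))

Here φ(x) = 10 · (x − 8)^2 has its unique minimum at x* = 8 with φ(x*) = 0 and φ''(x*) = 20. Laplace's method gives
  I(n) ~ e^(−n φ(x*)) · sqrt(2π / (n · φ''(x*))) = sqrt(2π / (20n)) = sqrt(π/(10n)).
This is exact: substituting u = (x − 8)·sqrt(10n) gives I(n) = (1/sqrt(10n)) ∫_{−∞}^{∞} e^(−u^2) du = sqrt(π/(10n)).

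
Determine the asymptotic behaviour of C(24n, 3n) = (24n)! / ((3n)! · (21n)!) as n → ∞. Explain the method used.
C(24n, 3n) ~ (16777216/823543)^(3n) · sqrt(4/(7π·3n))

Write N = 3n. Apply Stirling to each factorial:
  (8N)! ~ sqrt(2π·8N) · (8N/e)^(8N),
  N! ~ sqrt(2π N) · (N/e)^N,
  (7N)! ~ sqrt(2π·7N) · (7N/e)^(7N).
The exponential factors combine to (8N)^(8N) / (N^N · (7N)^(7N)) = 8^(8N)/7^(7N) = (8^8/7^7)^N = (16777216/823543)^N.
The square-root prefactors combine to sqrt(2π·8N) / (sqrt(2π N)·sqrt(2π·7N)) = sqrt(8 / (2π·7·N)) = sqrt(4/(7π·3n)).
Substituting N = 3n: C(24n, 3n) ~ (16777216/823543)^(3n) · sqrt(4/(7π·3n)).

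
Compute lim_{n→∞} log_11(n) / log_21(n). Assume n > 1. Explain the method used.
lim = ln(21) / ln(11) = log_11(21)

Change of base: log_11(n) = ln n / ln 11 and log_21(n) = ln n / ln 21. The ratio is (ln n / ln 11) · (ln 21 / ln n) = ln 21 / ln 11, a constant independent of n. So the limit is ln 21 / ln 11 = log_11(21).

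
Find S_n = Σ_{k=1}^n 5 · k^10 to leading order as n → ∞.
S_n ~ 5 · n^11 / 11

By integral comparison (Euler-Maclaurin), Σ_{k=1}^n 5 · k^10 = 5 · ∫_0^n x^10 dx + O(n^10) = 5 · n^11/11 + O(n^10). (Equivalently, Faulhaber's formula gives the same leading term.)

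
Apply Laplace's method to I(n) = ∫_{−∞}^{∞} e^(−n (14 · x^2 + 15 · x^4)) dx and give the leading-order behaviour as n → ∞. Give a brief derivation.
I(n) ~ sqrt(π/(14n))

φ(x) = 14 · x^2 + 15 · x^4 has its unique global minimum at x* = 0 (since φ'(x) = 28x + 60x^3 = 0 only at x = 0 for real x with both coefficients positive, and φ → ∞ as |x| → ∞). At x* = 0, φ(0) = 0 and φ''(0) = 28. Laplace's method then gives
  I(n) ~ sqrt(2π / (n · φ''(0))) · e^(−n φ(0)) = sqrt(2π / (28n)) = sqrt(π/(14n)).
The 15 · x^4 term contributes only at subleading order (an O(1/n) relative correction).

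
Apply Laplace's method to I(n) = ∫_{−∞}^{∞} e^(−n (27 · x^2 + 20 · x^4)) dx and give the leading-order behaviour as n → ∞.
I(n) ~ sqrt(π/(27n))

φ(x) = 27 · x^2 + 20 · x^4 has its unique global minimum at x* = 0 (since φ'(x) = 54x + 80x^3 = 0 only at x = 0 for real x with both coefficients positive, and φ → ∞ as |x| → ∞). At x* = 0, φ(0) = 0 and φ''(0) = 54. Laplace's method then gives
  I(n) ~ sqrt(2π / (n · φ''(0))) · e^(−n φ(0)) = sqrt(2π / (54n)) = sqrt(π/(27n)).
The 20 · x^4 term contributes only at subleading order (an O(1/n) relative correction).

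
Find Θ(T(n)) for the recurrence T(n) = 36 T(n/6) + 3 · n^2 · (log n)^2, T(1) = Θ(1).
T(n) = Θ(n^2 · (log n)^3)

Here log_6 36 = 2 and f(n) = 3 · n^2 · (log n)^2 = Θ(n^(log_6 36) · (log n)^2). This is the extended Case 2 of the master theorem (f matches the critical exponent up to log factors), giving T(n) = Θ(n^(log_6 36) · (log n)^(2+1)) = Θ(n^2 · (log n)^3).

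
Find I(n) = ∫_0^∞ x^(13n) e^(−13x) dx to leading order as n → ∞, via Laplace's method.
I(n) ~ (sqrt(2π·13n) / 13) · (13n/(13e))^(13n)

Write the integrand as exp(13n ln x − 13x) and set f(x) = 13n ln x − 13x. Then f'(x) = 13n/x − 13 = 0 at x* = 13n/13, and f''(x*) = −13n/x*^2 = −13^2/(13n). Laplace's method (interior maximum) gives
  I(n) ~ e^(f(x*)) · sqrt(2π / |f''(x*)|)
        = exp(13n ln(13n/13) − 13n) · sqrt(2π · 13n / 13^2)
        = (13n/13)^(13n) e^(−13n) · sqrt(2π·13n) / 13
        = (sqrt(2π·13n) / 13) · (13n/(13e))^(13n).
This matches Γ(13n+1)/13^(13n+1) with Stirling applied to Γ.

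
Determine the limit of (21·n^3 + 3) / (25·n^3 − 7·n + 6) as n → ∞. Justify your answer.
lim = 21/25

For large n the leading n^3 terms dominate both numerator and denominator. Dividing top and bottom by n^3, every other term tends to 0, leaving 21/25.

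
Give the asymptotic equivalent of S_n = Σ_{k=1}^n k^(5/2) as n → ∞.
S_n ~ (2/7) · n^(7/2)

Integral comparison: Σ_{k=1}^n k^(5/2) = ∫_0^n x^(5/2) dx + O(n^(5/2)). The integral is n^(1 + 5/2) / (1 + 5/2) = n^((5+2)/2) / ((5+2)/2) = (2/7) · n^(7/2).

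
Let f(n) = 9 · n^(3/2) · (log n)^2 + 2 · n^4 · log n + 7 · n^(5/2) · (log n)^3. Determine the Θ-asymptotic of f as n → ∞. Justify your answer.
f(n) ∈ Θ(n^4 · log n)

Compare the terms by growth order. For large n, n^a · (log n)^b dominates n^a' · (log n)^b' iff a > a', or (a = a' and b > b'). Ranking the 3 terms shows the dominant one is 2 · n^4 · log n. Hence f(n) ∈ Θ(n^4 · log n).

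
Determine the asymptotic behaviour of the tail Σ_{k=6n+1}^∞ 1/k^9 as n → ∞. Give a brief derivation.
Σ_{k>6n} 1/k^9 ~ 1/(8 · (6n)^8)

Compare to the integral: ∫_{6n}^∞ x^(−9) dx = [−x^(−8)/8]_{6n}^∞ = 1/((9−1)·(6n)^8). Euler-Maclaurin then gives
  Σ_{k>6n} 1/k^9 = ∫_{6n}^∞ dx/x^9 − 1/(2·(6n)^9) + O(1/(6n)^10).
(Equivalently this is ζ(9) − Σ_{k≤6n} 1/k^9.)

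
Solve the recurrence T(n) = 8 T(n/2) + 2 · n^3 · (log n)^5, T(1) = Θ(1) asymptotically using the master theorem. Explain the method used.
T(n) = Θ(n^3 · (log n)^6)

Here log_2 8 = 3 and f(n) = 2 · n^3 · (log n)^5 = Θ(n^(log_2 8) · (log n)^5). This is the extended Case 2 of the master theorem (f matches the critical exponent up to log factors), giving T(n) = Θ(n^(log_2 8) · (log n)^(5+1)) = Θ(n^3 · (log n)^6).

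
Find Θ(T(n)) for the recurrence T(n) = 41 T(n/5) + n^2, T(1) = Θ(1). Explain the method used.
T(n) = Θ(n^(log_5 41))

Master theorem: compare f(n) = n^2 to n^(log_5 41) where log_5 41 ≈ 2.307. Since 2 < log_5 41, we have f(n) = O(n^(log_5 41 − ε)) for some ε > 0 — Case 1. Hence T(n) = Θ(n^(log_5 41)).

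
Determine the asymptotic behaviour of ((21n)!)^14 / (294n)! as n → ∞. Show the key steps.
((21n)!)^14/(294n)! ~ ((2π·21n)^(13/2) / sqrt(14)) · 14^(−14·21n)  →  0

Write N = 21n. Stirling: N! ~ sqrt(2π N)(N/e)^N and (14N)! ~ sqrt(2π·14N)·(14N/e)^(14N).
  (N!)^14/(14N)! ~ (2π N)^(14/2) (N/e)^(14N) / [sqrt(2π·14N) (14N/e)^(14N)]
     = (2π N)^(14/2) / sqrt(2π·14N) · (N/(14N))^(14N)
     = (2π N)^((14−1)/2) / sqrt(14) · 14^(−14N).
Since 14^14 > 1, the factor 14^(−14N) decays exponentially, so the ratio → 0. Substituting N = 21n gives the stated form.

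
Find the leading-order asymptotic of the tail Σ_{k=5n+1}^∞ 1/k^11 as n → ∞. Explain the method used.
Σ_{k>5n} 1/k^11 ~ 1/(10 · (5n)^10)

Compare to the integral: ∫_{5n}^∞ x^(−11) dx = [−x^(−10)/10]_{5n}^∞ = 1/((11−1)·(5n)^10). Euler-Maclaurin then gives
  Σ_{k>5n} 1/k^11 = ∫_{5n}^∞ dx/x^11 − 1/(2·(5n)^11) + O(1/(5n)^12).
(Equivalently this is ζ(11) − Σ_{k≤5n} 1/k^11.)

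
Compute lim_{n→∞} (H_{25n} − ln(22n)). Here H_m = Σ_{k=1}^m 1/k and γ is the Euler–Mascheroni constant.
lim = ln(25/22) + γ

By Euler-Maclaurin, H_m = ln m + γ + O(1/m). So
  H_{25n} − ln(22n) = ln(25n) + γ − ln(22n) + O(1/n)
                       = ln(25/22) + γ + O(1/n).
Hence the limit is ln(25/22) + γ.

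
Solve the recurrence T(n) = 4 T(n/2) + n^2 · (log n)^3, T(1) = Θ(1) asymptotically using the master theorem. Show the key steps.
T(n) = Θ(n^2 · (log n)^4)

Here log_2 4 = 2 and f(n) = n^2 · (log n)^3 = Θ(n^(log_2 4) · (log n)^3). This is the extended Case 2 of the master theorem (f matches the critical exponent up to log factors), giving T(n) = Θ(n^(log_2 4) · (log n)^(3+1)) = Θ(n^2 · (log n)^4).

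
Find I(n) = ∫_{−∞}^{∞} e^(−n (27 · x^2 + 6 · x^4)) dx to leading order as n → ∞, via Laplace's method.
I(n) ~ sqrt(π/(27n))

φ(x) = 27 · x^2 + 6 · x^4 has its unique global minimum at x* = 0 (since φ'(x) = 54x + 24x^3 = 0 only at x = 0 for real x with both coefficients positive, and φ → ∞ as |x| → ∞). At x* = 0, φ(0) = 0 and φ''(0) = 54. Laplace's method then gives
  I(n) ~ sqrt(2π / (n · φ''(0))) · e^(−n φ(0)) = sqrt(2π / (54n)) = sqrt(π/(27n)).
The 6 · x^4 term contributes only at subleading order (an O(1/n) relative correction).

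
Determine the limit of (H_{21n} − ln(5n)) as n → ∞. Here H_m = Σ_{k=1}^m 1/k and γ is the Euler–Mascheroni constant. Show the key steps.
lim = ln(21/5) + γ

By Euler-Maclaurin, H_m = ln m + γ + O(1/m). So
  H_{21n} − ln(5n) = ln(21n) + γ − ln(5n) + O(1/n)
                       = ln(21/5) + γ + O(1/n).
Hence the limit is ln(21/5) + γ.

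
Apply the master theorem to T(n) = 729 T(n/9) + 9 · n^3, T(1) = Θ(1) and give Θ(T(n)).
T(n) = Θ(n^3 log n)

log_9 729 = 3, and f(n) = 9 · n^3 = Θ(n^(log_9 729)). This is Case 2 of the master theorem: T(n) = Θ(f(n) · log n) = Θ(n^3 log n).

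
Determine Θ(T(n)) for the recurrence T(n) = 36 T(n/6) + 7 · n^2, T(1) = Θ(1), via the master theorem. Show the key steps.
T(n) = Θ(n^2 log n)

log_6 36 = 2, and f(n) = 7 · n^2 = Θ(n^(log_6 36)). This is Case 2 of the master theorem: T(n) = Θ(f(n) · log n) = Θ(n^2 log n).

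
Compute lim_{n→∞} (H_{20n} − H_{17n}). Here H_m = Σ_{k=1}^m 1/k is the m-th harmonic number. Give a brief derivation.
lim = ln(20/17)

Euler-Maclaurin gives H_m = ln m + γ + 1/(2m) + O(1/m^2). The γ and O(1/m) terms cancel in the difference:
  H_{20n} − H_{17n} = ln(20n) − ln(17n) + O(1/n) = ln(20/17) + O(1/n).
Hence the limit is ln(20/17).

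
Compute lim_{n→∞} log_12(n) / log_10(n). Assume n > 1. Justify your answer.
lim = ln(10) / ln(12) = log_12(10)

Change of base: log_12(n) = ln n / ln 12 and log_10(n) = ln n / ln 10. The ratio is (ln n / ln 12) · (ln 10 / ln n) = ln 10 / ln 12, a constant independent of n. So the limit is ln 10 / ln 12 = log_12(10).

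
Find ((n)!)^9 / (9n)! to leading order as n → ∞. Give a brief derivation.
((n)!)^9/(9n)! ~ ((2π·n)^(8/2) / 3) · 9^(−9·n)  →  0

Write N = n. Stirling: N! ~ sqrt(2π N)(N/e)^N and (9N)! ~ sqrt(2π·9N)·(9N/e)^(9N).
  (N!)^9/(9N)! ~ (2π N)^(9/2) (N/e)^(9N) / [sqrt(2π·9N) (9N/e)^(9N)]
     = (2π N)^(9/2) / sqrt(2π·9N) · (N/(9N))^(9N)
     = (2π N)^((9−1)/2) / 3 · 9^(−9N).
Since 9^9 > 1, the factor 9^(−9N) decays exponentially, so the ratio → 0. Substituting N = n gives the stated form.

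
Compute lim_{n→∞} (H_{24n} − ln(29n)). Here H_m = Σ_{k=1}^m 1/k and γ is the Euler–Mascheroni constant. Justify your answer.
lim = ln(24/29) + γ

By Euler-Maclaurin, H_m = ln m + γ + O(1/m). So
  H_{24n} − ln(29n) = ln(24n) + γ − ln(29n) + O(1/n)
                       = ln(24/29) + γ + O(1/n).
Hence the limit is ln(24/29) + γ.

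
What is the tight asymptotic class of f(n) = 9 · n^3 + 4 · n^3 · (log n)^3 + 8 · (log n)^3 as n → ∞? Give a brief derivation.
f(n) ∈ Θ(n^3 · (log n)^3)

Compare the terms by growth order. For large n, n^a · (log n)^b dominates n^a' · (log n)^b' iff a > a', or (a = a' and b > b'). Ranking the 3 terms shows the dominant one is 4 · n^3 · (log n)^3. Hence f(n) ∈ Θ(n^3 · (log n)^3).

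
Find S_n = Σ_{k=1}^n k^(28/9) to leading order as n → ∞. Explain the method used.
S_n ~ (9/37) · n^(37/9)

Integral comparison: Σ_{k=1}^n k^(28/9) = ∫_0^n x^(28/9) dx + O(n^(28/9)). The integral is n^(1 + 28/9) / (1 + 28/9) = n^((28+9)/9) / ((28+9)/9) = (9/37) · n^(37/9).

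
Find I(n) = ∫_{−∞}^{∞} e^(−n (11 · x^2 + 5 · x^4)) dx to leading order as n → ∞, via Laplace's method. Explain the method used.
I(n) ~ sqrt(π/(11n))

φ(x) = 11 · x^2 + 5 · x^4 has its unique global minimum at x* = 0 (since φ'(x) = 22x + 20x^3 = 0 only at x = 0 for real x with both coefficients positive, and φ → ∞ as |x| → ∞). At x* = 0, φ(0) = 0 and φ''(0) = 22. Laplace's method then gives
  I(n) ~ sqrt(2π / (n · φ''(0))) · e^(−n φ(0)) = sqrt(2π / (22n)) = sqrt(π/(11n)).
The 5 · x^4 term contributes only at subleading order (an O(1/n) relative correction).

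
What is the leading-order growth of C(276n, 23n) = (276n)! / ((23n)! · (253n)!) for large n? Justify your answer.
C(276n, 23n) ~ (8916100448256/285311670611)^(23n) · sqrt(6/(11π·23n))

Write N = 23n. Apply Stirling to each factorial:
  (12N)! ~ sqrt(2π·12N) · (12N/e)^(12N),
  N! ~ sqrt(2π N) · (N/e)^N,
  (11N)! ~ sqrt(2π·11N) · (11N/e)^(11N).
The exponential factors combine to (12N)^(12N) / (N^N · (11N)^(11N)) = 12^(12N)/11^(11N) = (12^12/11^11)^N = (8916100448256/285311670611)^N.
The square-root prefactors combine to sqrt(2π·12N) / (sqrt(2π N)·sqrt(2π·11N)) = sqrt(12 / (2π·11·N)) = sqrt(6/(11π·23n)).
Substituting N = 23n: C(276n, 23n) ~ (8916100448256/285311670611)^(23n) · sqrt(6/(11π·23n)).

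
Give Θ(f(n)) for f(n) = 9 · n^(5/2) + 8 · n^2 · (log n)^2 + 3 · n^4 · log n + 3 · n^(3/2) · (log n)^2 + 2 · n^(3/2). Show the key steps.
f(n) ∈ Θ(n^4 · log n)

Compare the terms by growth order. For large n, n^a · (log n)^b dominates n^a' · (log n)^b' iff a > a', or (a = a' and b > b'). Ranking the 5 terms shows the dominant one is 3 · n^4 · log n. Hence f(n) ∈ Θ(n^4 · log n).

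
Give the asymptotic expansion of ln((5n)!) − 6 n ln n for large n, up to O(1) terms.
ln((5n)!) − 6 n ln n = −n ln n + 5(ln 5 − 1) n + (1/2) ln(2π·5n) + O(1/n)

Stirling: ln((5n)!) = 5n ln(5n) − 5n + (1/2) ln(2π·5n) + O(1/n).
Expand 5n ln(5n) = 5n (ln n + ln 5) = 5n ln n + 5n ln 5.
Subtract 6n ln n: leading term is (5 − 6) n ln n = −n ln n. The next term is 5n ln 5 − 5n = 5(ln 5 − 1) n. Then the (1/2) ln(2π·5n) correction.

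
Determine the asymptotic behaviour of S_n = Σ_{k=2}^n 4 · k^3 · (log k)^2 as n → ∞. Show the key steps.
S_n ~ n^4 · (log n)^2

By integral comparison, S_n = ∫_1^n 4 · x^3 · (log x)^2 dx + O(n^3 · (log n)^2). For the integral, the leading term of ∫_1^n x^3 (log x)^2 dx is n^4/4 · (log n)^2 (by repeated integration by parts; each step lowers the log-exponent and produces a relatively O(1/log n) correction). Hence S_n ~ n^4 · (log n)^2.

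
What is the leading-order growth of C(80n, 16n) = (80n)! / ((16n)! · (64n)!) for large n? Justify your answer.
C(80n, 16n) ~ (3125/256)^(16n) · sqrt(5/(8π·16n))

Write N = 16n. Apply Stirling to each factorial:
  (5N)! ~ sqrt(2π·5N) · (5N/e)^(5N),
  N! ~ sqrt(2π N) · (N/e)^N,
  (4N)! ~ sqrt(2π·4N) · (4N/e)^(4N).
The exponential factors combine to (5N)^(5N) / (N^N · (4N)^(4N)) = 5^(5N)/4^(4N) = (5^5/4^4)^N = (3125/256)^N.
The square-root prefactors combine to sqrt(2π·5N) / (sqrt(2π N)·sqrt(2π·4N)) = sqrt(5 / (2π·4·N)) = sqrt(5/(8π·16n)).
Substituting N = 16n: C(80n, 16n) ~ (3125/256)^(16n) · sqrt(5/(8π·16n)).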